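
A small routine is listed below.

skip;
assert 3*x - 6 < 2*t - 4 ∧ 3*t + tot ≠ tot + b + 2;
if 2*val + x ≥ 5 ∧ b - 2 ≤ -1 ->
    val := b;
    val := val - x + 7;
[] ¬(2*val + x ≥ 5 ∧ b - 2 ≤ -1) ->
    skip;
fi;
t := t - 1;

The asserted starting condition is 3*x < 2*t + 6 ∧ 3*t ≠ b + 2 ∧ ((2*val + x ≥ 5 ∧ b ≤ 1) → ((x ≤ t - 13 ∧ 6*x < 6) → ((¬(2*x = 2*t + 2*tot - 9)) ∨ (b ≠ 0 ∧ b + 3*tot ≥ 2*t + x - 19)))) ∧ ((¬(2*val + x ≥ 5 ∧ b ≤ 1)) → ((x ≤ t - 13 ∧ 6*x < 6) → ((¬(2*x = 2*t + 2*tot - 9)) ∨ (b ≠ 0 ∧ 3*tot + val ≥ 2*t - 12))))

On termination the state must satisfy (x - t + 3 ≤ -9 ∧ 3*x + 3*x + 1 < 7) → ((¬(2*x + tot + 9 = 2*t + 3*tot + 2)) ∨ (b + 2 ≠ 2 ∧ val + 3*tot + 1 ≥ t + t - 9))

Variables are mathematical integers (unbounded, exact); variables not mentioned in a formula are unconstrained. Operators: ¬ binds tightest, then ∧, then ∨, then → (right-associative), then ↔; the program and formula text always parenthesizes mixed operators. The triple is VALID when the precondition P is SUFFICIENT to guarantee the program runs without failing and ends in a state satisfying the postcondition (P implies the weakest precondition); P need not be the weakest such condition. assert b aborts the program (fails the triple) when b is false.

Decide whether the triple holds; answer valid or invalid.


Working backward. After the program, the postcondition (x - t + 3 ≤ -9 ∧ 3*x + 3*x + 1 < 7) → ((¬(2*x + tot + 9 = 2*t + 3*tot + 2)) ∨ (b + 2 ≠ 2 ∧ val + 3*tot + 1 ≥ t + t - 9)) must hold; in canonical form it is (x ≤ t - 12 ∧ 6*x < 6) → ((¬(2*x = 2*t + 2*tot - 7)) ∨ (b ≠ 0 ∧ 3*tot + val ≥ 2*t - 10)).
Before t := t - 1: (x ≤ t - 13 ∧ 6*x < 6) → ((¬(2*x = 2*t + 2*tot - 9)) ∨ (b ≠ 0 ∧ 3*tot + val ≥ 2*t - 12))
Then branch requires (x ≤ t - 13 ∧ 6*x < 6) → ((¬(2*x = 2*t + 2*tot - 9)) ∨ (b ≠ 0 ∧ b + 3*tot ≥ 2*t + x - 19)); else branch requires (x ≤ t - 13 ∧ 6*x < 6) → ((¬(2*x = 2*t + 2*tot - 9)) ∨ (b ≠ 0 ∧ 3*tot + val ≥ 2*t - 12)).
Before the if: ((2*val + x ≥ 5 ∧ b ≤ 1) → ((x ≤ t - 13 ∧ 6*x < 6) → ((¬(2*x = 2*t + 2*tot - 9)) ∨ (b ≠ 0 ∧ b + 3*tot ≥ 2*t + x - 19)))) ∧ ((¬(2*val + x ≥ 5 ∧ b ≤ 1)) → ((x ≤ t - 13 ∧ 6*x < 6) → ((¬(2*x = 2*t + 2*tot - 9)) ∨ (b ≠ 0 ∧ 3*tot + val ≥ 2*t - 12))))
Before assert 3*x - 6 < 2*t - 4 ∧ 3*t + tot ≠ tot + b + 2: 3*x < 2*t + 2 ∧ 3*t ≠ b + 2 ∧ ((2*val + x ≥ 5 ∧ b ≤ 1) → ((x ≤ t - 13 ∧ 6*x < 6) → ((¬(2*x = 2*t + 2*tot - 9)) ∨ (b ≠ 0 ∧ b + 3*tot ≥ 2*t + x - 19)))) ∧ ((¬(2*val + x ≥ 5 ∧ b ≤ 1)) → ((x ≤ t - 13 ∧ 6*x < 6) → ((¬(2*x = 2*t + 2*tot - 9)) ∨ (b ≠ 0 ∧ 3*tot + val ≥ 2*t - 12))))
Before skip: 3*x < 2*t + 2 ∧ 3*t ≠ b + 2 ∧ ((2*val + x ≥ 5 ∧ b ≤ 1) → ((x ≤ t - 13 ∧ 6*x < 6) → ((¬(2*x = 2*t + 2*tot - 9)) ∨ (b ≠ 0 ∧ b + 3*tot ≥ 2*t + x - 19)))) ∧ ((¬(2*val + x ≥ 5 ∧ b ≤ 1)) → ((x ≤ t - 13 ∧ 6*x < 6) → ((¬(2*x = 2*t + 2*tot - 9)) ∨ (b ≠ 0 ∧ 3*tot + val ≥ 2*t - 12))))
The weakest precondition is 3*x < 2*t + 2 ∧ 3*t ≠ b + 2 ∧ ((2*val + x ≥ 5 ∧ b ≤ 1) → ((x ≤ t - 13 ∧ 6*x < 6) → ((¬(2*x = 2*t + 2*tot - 9)) ∨ (b ≠ 0 ∧ b + 3*tot ≥ 2*t + x - 19)))) ∧ ((¬(2*val + x ≥ 5 ∧ b ≤ 1)) → ((x ≤ t - 13 ∧ 6*x < 6) → ((¬(2*x = 2*t + 2*tot - 9)) ∨ (b ≠ 0 ∧ 3*tot + val ≥ 2*t - 12)))).
Check whether 3*x < 2*t + 6 ∧ 3*t ≠ b + 2 ∧ ((2*val + x ≥ 5 ∧ b ≤ 1) → ((x ≤ t - 13 ∧ 6*x < 6) → ((¬(2*x = 2*t + 2*tot - 9)) ∨ (b ≠ 0 ∧ b + 3*tot ≥ 2*t + x - 19)))) ∧ ((¬(2*val + x ≥ 5 ∧ b ≤ 1)) → ((x ≤ t - 13 ∧ 6*x < 6) → ((¬(2*x = 2*t + 2*tot - 9)) ∨ (b ≠ 0 ∧ 3*tot + val ≥ 2*t - 12)))) implies it.
Countermodel: at the initial state b = 3, t = 2, tot = 0, val = 0, x = 2, the precondition holds but the weakest precondition fails.
Answer: invalid


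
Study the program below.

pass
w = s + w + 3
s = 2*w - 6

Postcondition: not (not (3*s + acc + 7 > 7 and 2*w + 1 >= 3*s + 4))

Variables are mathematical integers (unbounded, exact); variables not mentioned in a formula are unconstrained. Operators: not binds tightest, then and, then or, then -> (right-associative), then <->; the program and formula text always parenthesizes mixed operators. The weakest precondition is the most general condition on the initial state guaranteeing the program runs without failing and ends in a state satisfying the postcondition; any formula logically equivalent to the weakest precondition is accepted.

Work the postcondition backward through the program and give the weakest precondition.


Working backward. After the program, the postcondition not (not (3*s + acc + 7 > 7 and 2*w + 1 >= 3*s + 4)) must hold; in canonical form it is acc + 3*s > 0 and 2*w >= 3*s + 3.
Before s := 2*w - 6: acc + 6*w > 18 and 4*w <= 15
Before w := s + w + 3: acc + 6*s + 6*w > 0 and 4*s + 4*w <= 3
Before skip: acc + 6*s + 6*w > 0 and 4*s + 4*w <= 3
Answer: WP = acc + 6*s + 6*w > 0 and 4*s + 4*w <= 3


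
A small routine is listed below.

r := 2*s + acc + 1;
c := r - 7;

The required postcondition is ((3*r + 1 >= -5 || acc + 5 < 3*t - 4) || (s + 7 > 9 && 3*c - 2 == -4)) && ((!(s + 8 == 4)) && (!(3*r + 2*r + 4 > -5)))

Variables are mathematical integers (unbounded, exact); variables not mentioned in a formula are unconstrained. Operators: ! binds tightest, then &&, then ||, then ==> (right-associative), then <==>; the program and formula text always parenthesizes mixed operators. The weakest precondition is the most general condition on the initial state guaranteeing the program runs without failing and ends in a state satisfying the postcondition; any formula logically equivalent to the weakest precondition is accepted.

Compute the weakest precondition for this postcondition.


Working backward. After the program, the postcondition ((3*r + 1 >= -5 || acc + 5 < 3*t - 4) || (s + 7 > 9 && 3*c - 2 == -4)) && ((!(s + 8 == 4)) && (!(3*r + 2*r + 4 > -5))) must hold; in canonical form it is (3*r >= -6 || acc < 3*t - 9 || (s > 2 && 3*c == -2)) && (!(s == -4)) && (!(5*r > -9)).
Before c := r - 7: (3*r >= -6 || acc < 3*t - 9 || (s > 2 && 3*r == 19)) && (!(s == -4)) && (!(5*r > -9))
Before r := 2*s + acc + 1: (3*acc + 6*s >= -9 || acc < 3*t - 9 || (s > 2 && 3*acc + 6*s == 16)) && (!(s == -4)) && (!(5*acc + 10*s > -14))
Answer: WP = (3*acc + 6*s >= -9 || acc < 3*t - 9 || (s > 2 && 3*acc + 6*s == 16)) && (!(s == -4)) && (!(5*acc + 10*s > -14))


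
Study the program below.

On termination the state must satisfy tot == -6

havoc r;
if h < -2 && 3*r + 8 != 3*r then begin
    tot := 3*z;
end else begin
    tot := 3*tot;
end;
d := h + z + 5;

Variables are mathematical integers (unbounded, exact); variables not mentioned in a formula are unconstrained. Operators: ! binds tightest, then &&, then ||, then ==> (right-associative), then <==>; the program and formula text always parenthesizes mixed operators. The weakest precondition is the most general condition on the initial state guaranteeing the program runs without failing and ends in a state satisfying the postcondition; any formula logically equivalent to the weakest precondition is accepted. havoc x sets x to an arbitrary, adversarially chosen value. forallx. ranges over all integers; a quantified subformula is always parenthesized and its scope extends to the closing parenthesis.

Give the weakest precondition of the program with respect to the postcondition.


Working backward. After the program, tot == -6 must hold.
Before d := h + z + 5: tot == -6
Then branch requires 3*z == -6; else branch requires 3*tot == -6.
Before the if: (h < -2 ==> 3*z == -6) && ((!(h < -2)) ==> 3*tot == -6)
Before havoc r: (h < -2 ==> 3*z == -6) && ((!(h < -2)) ==> 3*tot == -6)
Answer: WP = (h < -2 ==> 3*z == -6) && ((!(h < -2)) ==> 3*tot == -6)


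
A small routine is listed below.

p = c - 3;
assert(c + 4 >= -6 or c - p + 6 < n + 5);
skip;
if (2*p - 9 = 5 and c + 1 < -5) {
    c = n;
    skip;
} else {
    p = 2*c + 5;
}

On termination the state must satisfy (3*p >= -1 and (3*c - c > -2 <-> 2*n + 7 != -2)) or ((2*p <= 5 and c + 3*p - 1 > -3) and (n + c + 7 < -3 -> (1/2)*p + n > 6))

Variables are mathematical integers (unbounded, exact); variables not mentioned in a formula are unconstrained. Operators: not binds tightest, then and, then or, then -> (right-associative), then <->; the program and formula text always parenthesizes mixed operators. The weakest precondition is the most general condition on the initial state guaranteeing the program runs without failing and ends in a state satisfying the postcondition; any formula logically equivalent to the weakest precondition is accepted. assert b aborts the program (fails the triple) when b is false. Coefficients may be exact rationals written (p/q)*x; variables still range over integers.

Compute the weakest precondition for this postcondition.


Working backward. After the program, the postcondition (3*p >= -1 and (3*c - c > -2 <-> 2*n + 7 != -2)) or ((2*p <= 5 and c + 3*p - 1 > -3) and (n + c + 7 < -3 -> (1/2)*p + n > 6)) must hold; in canonical form it is (3*p >= -1 and (2*c > -2 <-> 2*n != -9)) or (2*p <= 5 and c + 3*p > -2 and (c + n < -10 -> n + (1/2)*p > 6)).
Then branch requires (3*p >= -1 and (2*n > -2 <-> 2*n != -9)) or (2*p <= 5 and n + 3*p > -2 and (2*n < -10 -> n + (1/2)*p > 6)); else branch requires (6*c >= -16 and (2*c > -2 <-> 2*n != -9)) or (4*c <= -5 and 7*c > -17 and (c + n < -10 -> c + n > 7/2)).
Before the if: ((2*p = 14 and c < -6) -> ((3*p >= -1 and (2*n > -2 <-> 2*n != -9)) or (2*p <= 5 and n + 3*p > -2 and (2*n < -10 -> n + (1/2)*p > 6)))) and ((not (2*p = 14 and c < -6)) -> ((6*c >= -16 and (2*c > -2 <-> 2*n != -9)) or (4*c <= -5 and 7*c > -17 and (c + n < -10 -> c + n > 7/2))))
Before skip: ((2*p = 14 and c < -6) -> ((3*p >= -1 and (2*n > -2 <-> 2*n != -9)) or (2*p <= 5 and n + 3*p > -2 and (2*n < -10 -> n + (1/2)*p > 6)))) and ((not (2*p = 14 and c < -6)) -> ((6*c >= -16 and (2*c > -2 <-> 2*n != -9)) or (4*c <= -5 and 7*c > -17 and (c + n < -10 -> c + n > 7/2))))
Before assert c + 4 >= -6 or c - p + 6 < n + 5: (c >= -10 or c < n + p - 1) and ((2*p = 14 and c < -6) -> ((3*p >= -1 and (2*n > -2 <-> 2*n != -9)) or (2*p <= 5 and n + 3*p > -2 and (2*n < -10 -> n + (1/2)*p > 6)))) and ((not (2*p = 14 and c < -6)) -> ((6*c >= -16 and (2*c > -2 <-> 2*n != -9)) or (4*c <= -5 and 7*c > -17 and (c + n < -10 -> c + n > 7/2))))
Before p := c - 3: (c >= -10 or n > 4) and ((2*c = 20 and c < -6) -> ((3*c >= 8 and (2*n > -2 <-> 2*n != -9)) or (2*c <= 11 and 3*c + n > 7 and (2*n < -10 -> (1/2)*c + n > 15/2)))) and ((not (2*c = 20 and c < -6)) -> ((6*c >= -16 and (2*c > -2 <-> 2*n != -9)) or (4*c <= -5 and 7*c > -17 and (c + n < -10 -> c + n > 7/2))))
Answer: WP = (c >= -10 or n > 4) and ((2*c = 20 and c < -6) -> ((3*c >= 8 and (2*n > -2 <-> 2*n != -9)) or (2*c <= 11 and 3*c + n > 7 and (2*n < -10 -> (1/2)*c + n > 15/2)))) and ((not (2*c = 20 and c < -6)) -> ((6*c >= -16 and (2*c > -2 <-> 2*n != -9)) or (4*c <= -5 and 7*c > -17 and (c + n < -10 -> c + n > 7/2))))


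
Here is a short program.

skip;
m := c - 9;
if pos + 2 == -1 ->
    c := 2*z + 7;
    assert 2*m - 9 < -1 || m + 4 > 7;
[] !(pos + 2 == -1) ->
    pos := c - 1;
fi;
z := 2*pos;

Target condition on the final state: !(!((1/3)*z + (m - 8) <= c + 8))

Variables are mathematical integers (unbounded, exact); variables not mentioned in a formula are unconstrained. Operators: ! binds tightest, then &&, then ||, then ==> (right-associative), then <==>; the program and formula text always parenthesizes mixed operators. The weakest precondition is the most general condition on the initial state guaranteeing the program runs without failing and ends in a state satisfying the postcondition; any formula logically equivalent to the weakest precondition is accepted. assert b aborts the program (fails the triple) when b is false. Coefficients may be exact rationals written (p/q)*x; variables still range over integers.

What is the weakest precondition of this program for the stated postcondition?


Working backward. After the program, the postcondition !(!((1/3)*z + (m - 8) <= c + 8)) must hold; in canonical form it is m + (1/3)*z <= c + 16.
Before z := 2*pos: m + (2/3)*pos <= c + 16
Then branch requires (2*m < 8 || m > 3) && m + (2/3)*pos <= 2*z + 23; else branch requires m <= (1/3)*c + 50/3.
Before the if: (pos == -3 ==> ((2*m < 8 || m > 3) && m + (2/3)*pos <= 2*z + 23)) && ((!(pos == -3)) ==> m <= (1/3)*c + 50/3)
Before m := c - 9: (pos == -3 ==> ((2*c < 26 || c > 12) && c + (2/3)*pos <= 2*z + 32)) && ((!(pos == -3)) ==> (2/3)*c <= 77/3)
Before skip: (pos == -3 ==> ((2*c < 26 || c > 12) && c + (2/3)*pos <= 2*z + 32)) && ((!(pos == -3)) ==> (2/3)*c <= 77/3)
Answer: WP = (pos == -3 ==> ((2*c < 26 || c > 12) && c + (2/3)*pos <= 2*z + 32)) && ((!(pos == -3)) ==> (2/3)*c <= 77/3)


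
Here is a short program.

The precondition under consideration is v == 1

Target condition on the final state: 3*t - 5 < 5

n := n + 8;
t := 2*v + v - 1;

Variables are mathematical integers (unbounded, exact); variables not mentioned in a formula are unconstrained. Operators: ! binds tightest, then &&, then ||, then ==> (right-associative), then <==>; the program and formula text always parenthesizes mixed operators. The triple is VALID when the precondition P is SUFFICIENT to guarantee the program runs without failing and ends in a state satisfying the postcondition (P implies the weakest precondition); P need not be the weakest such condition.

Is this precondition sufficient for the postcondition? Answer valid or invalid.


Working backward. After the program, the postcondition 3*t - 5 < 5 must hold; in canonical form it is 3*t < 10.
Before t := 2*v + v - 1: 9*v < 13
Before n := n + 8: 9*v < 13
The weakest precondition is 9*v < 13.
Check whether v == 1 implies it.
Every state satisfying the precondition satisfies the weakest precondition: the implication holds.
Answer: valid


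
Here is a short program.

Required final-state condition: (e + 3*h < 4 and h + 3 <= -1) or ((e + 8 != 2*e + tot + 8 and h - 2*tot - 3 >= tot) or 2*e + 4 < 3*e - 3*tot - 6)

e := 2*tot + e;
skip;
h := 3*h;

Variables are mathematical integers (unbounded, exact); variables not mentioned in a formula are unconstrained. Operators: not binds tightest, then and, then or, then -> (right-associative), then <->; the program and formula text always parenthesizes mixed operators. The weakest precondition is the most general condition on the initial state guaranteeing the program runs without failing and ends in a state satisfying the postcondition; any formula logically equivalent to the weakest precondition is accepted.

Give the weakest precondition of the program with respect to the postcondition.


Working backward. After the program, the postcondition (e + 3*h < 4 and h + 3 <= -1) or ((e + 8 != 2*e + tot + 8 and h - 2*tot - 3 >= tot) or 2*e + 4 < 3*e - 3*tot - 6) must hold; in canonical form it is (e + 3*h < 4 and h <= -4) or (e + tot != 0 and h >= 3*tot + 3) or 3*tot < e - 10.
Before h := 3*h: (e + 9*h < 4 and 3*h <= -4) or (e + tot != 0 and 3*h >= 3*tot + 3) or 3*tot < e - 10
Before skip: (e + 9*h < 4 and 3*h <= -4) or (e + tot != 0 and 3*h >= 3*tot + 3) or 3*tot < e - 10
Before e := 2*tot + e: (e + 9*h + 2*tot < 4 and 3*h <= -4) or (e + 3*tot != 0 and 3*h >= 3*tot + 3) or tot < e - 10
Answer: WP = (e + 9*h + 2*tot < 4 and 3*h <= -4) or (e + 3*tot != 0 and 3*h >= 3*tot + 3) or tot < e - 10


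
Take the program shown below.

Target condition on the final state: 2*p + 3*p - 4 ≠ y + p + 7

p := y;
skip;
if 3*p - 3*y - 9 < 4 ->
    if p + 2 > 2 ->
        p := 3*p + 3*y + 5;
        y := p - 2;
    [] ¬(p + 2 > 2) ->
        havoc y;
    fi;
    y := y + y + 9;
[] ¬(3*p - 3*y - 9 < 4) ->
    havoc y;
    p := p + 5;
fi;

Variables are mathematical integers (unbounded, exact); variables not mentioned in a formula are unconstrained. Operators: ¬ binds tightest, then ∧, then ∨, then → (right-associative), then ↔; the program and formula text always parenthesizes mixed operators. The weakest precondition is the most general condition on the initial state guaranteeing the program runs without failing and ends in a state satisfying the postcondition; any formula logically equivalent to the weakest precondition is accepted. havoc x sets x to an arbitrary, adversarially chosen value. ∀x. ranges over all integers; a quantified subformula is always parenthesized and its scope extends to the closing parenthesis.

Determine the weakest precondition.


Working backward. After the program, the postcondition 2*p + 3*p - 4 ≠ y + p + 7 must hold; in canonical form it is 4*p ≠ y + 11.
Then branch requires (p > 0 → 6*p + 6*y ≠ 6) ∧ ((¬(p > 0)) → (∀y_1. 4*p ≠ 2*y_1 + 20)); else branch requires ∀y_1. 4*p ≠ y_1 - 9.
Before the if: (3*p < 3*y + 13 → ((p > 0 → 6*p + 6*y ≠ 6) ∧ ((¬(p > 0)) → (∀y_1. 4*p ≠ 2*y_1 + 20)))) ∧ ((¬(3*p < 3*y + 13)) → (∀y_1. 4*p ≠ y_1 - 9))
Before skip: (3*p < 3*y + 13 → ((p > 0 → 6*p + 6*y ≠ 6) ∧ ((¬(p > 0)) → (∀y_1. 4*p ≠ 2*y_1 + 20)))) ∧ ((¬(3*p < 3*y + 13)) → (∀y_1. 4*p ≠ y_1 - 9))
Before p := y: (y > 0 → 12*y ≠ 6) ∧ ((¬(y > 0)) → (∀y_1. 4*y ≠ 2*y_1 + 20))
Answer: WP = (y > 0 → 12*y ≠ 6) ∧ ((¬(y > 0)) → (∀y_1. 4*y ≠ 2*y_1 + 20))


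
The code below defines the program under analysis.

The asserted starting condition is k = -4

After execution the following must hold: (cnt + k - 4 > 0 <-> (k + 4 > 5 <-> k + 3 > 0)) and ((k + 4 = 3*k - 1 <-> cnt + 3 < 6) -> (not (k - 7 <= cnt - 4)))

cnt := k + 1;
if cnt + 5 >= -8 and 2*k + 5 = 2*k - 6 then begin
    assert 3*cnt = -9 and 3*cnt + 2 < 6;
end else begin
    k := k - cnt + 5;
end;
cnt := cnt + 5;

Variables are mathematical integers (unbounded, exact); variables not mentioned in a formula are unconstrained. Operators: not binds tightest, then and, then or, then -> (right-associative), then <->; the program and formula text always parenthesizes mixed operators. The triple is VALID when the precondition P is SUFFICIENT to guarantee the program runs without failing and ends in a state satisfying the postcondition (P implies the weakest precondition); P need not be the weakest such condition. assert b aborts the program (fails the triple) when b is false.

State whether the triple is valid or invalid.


Working backward. After the program, the postcondition (cnt + k - 4 > 0 <-> (k + 4 > 5 <-> k + 3 > 0)) and ((k + 4 = 3*k - 1 <-> cnt + 3 < 6) -> (not (k - 7 <= cnt - 4))) must hold; in canonical form it is (cnt + k > 4 <-> (k > 1 <-> k > -3)) and ((2*k = 5 <-> cnt < 3) -> (not (k <= cnt + 3))).
Before cnt := cnt + 5: (cnt + k > -1 <-> (k > 1 <-> k > -3)) and ((2*k = 5 <-> cnt < -2) -> (not (k <= cnt + 8)))
Then branch requires 3*cnt = -9 and 3*cnt < 4 and (cnt + k > -1 <-> (k > 1 <-> k > -3)) and ((2*k = 5 <-> cnt < -2) -> (not (k <= cnt + 8))); else branch requires (k > -6 <-> (k > cnt - 4 <-> k > cnt - 8)) and ((2*k = 2*cnt - 5 <-> cnt < -2) -> (not (k <= 2*cnt + 3))).
Before the if: (k > -6 <-> (k > cnt - 4 <-> k > cnt - 8)) and ((2*k = 2*cnt - 5 <-> cnt < -2) -> (not (k <= 2*cnt + 3)))
Before cnt := k + 1: k > -6 and ((not (k < -3)) -> (not (k >= -5)))
The weakest precondition is k > -6 and ((not (k < -3)) -> (not (k >= -5))).
Check whether k = -4 implies it.
Every state satisfying the precondition satisfies the weakest precondition: the implication holds.
Answer: valid


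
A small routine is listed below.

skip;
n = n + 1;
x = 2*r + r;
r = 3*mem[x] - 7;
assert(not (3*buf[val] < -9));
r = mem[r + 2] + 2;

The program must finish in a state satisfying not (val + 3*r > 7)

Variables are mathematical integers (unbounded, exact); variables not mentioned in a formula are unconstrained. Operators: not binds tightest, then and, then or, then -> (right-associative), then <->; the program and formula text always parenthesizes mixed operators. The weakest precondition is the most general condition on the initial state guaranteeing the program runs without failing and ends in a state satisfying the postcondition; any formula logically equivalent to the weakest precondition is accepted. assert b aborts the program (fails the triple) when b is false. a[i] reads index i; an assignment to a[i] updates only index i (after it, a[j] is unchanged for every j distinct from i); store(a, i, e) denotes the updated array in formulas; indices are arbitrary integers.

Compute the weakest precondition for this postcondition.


Working backward. After the program, the postcondition not (val + 3*r > 7) must hold; in canonical form it is not (3*r + val > 7).
Before r := mem[r + 2] + 2: not (3*mem[r + 2] + val > 1)
Before assert not (3*buf[val] < -9): (not (3*buf[val] < -9)) and (not (3*mem[r + 2] + val > 1))
Before r := 3*mem[x] - 7: (not (3*buf[val] < -9)) and (not (3*mem[3*mem[x] - 5] + val > 1))
Before x := 2*r + r: (not (3*buf[val] < -9)) and (not (3*mem[3*mem[3*r] - 5] + val > 1))
Before n := n + 1: (not (3*buf[val] < -9)) and (not (3*mem[3*mem[3*r] - 5] + val > 1))
Before skip: (not (3*buf[val] < -9)) and (not (3*mem[3*mem[3*r] - 5] + val > 1))
Answer: WP = (not (3*buf[val] < -9)) and (not (3*mem[3*mem[3*r] - 5] + val > 1))


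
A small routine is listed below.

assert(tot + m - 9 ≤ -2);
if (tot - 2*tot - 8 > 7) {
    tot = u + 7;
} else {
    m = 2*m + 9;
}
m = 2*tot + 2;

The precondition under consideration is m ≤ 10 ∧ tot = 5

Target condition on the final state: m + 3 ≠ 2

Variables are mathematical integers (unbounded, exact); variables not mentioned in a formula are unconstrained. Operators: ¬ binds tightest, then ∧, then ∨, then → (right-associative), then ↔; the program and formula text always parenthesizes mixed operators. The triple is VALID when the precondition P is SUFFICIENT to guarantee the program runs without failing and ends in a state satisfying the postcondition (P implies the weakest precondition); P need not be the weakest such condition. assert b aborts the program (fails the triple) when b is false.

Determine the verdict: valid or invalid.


Working backward. After the program, the postcondition m + 3 ≠ 2 must hold; in canonical form it is m ≠ -1.
Before m := 2*tot + 2: 2*tot ≠ -3
Then branch requires 2*u ≠ -17; else branch requires 2*tot ≠ -3.
Before the if: (tot < -15 → 2*u ≠ -17) ∧ ((¬(tot < -15)) → 2*tot ≠ -3)
Before assert tot + m - 9 ≤ -2: m + tot ≤ 7 ∧ (tot < -15 → 2*u ≠ -17) ∧ ((¬(tot < -15)) → 2*tot ≠ -3)
The weakest precondition is m + tot ≤ 7 ∧ (tot < -15 → 2*u ≠ -17) ∧ ((¬(tot < -15)) → 2*tot ≠ -3).
Check whether m ≤ 10 ∧ tot = 5 implies it.
Countermodel: at the initial state m = 3, tot = 5, u = 0, the precondition holds but the weakest precondition fails.
Answer: invalid


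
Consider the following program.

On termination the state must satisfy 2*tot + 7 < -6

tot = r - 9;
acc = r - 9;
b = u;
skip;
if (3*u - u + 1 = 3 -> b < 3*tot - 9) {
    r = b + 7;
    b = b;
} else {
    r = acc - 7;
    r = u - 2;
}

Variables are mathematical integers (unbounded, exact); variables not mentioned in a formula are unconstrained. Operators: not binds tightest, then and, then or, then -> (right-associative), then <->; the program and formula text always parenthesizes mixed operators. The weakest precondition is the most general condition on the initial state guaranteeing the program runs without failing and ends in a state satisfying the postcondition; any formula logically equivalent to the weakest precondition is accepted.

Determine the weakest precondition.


Working backward. After the program, the postcondition 2*tot + 7 < -6 must hold; in canonical form it is 2*tot < -13.
Then branch requires 2*tot < -13; else branch requires 2*tot < -13.
Before the if: ((2*u = 2 -> b < 3*tot - 9) -> 2*tot < -13) and ((not (2*u = 2 -> b < 3*tot - 9)) -> 2*tot < -13)
Before skip: ((2*u = 2 -> b < 3*tot - 9) -> 2*tot < -13) and ((not (2*u = 2 -> b < 3*tot - 9)) -> 2*tot < -13)
Before b := u: ((2*u = 2 -> u < 3*tot - 9) -> 2*tot < -13) and ((not (2*u = 2 -> u < 3*tot - 9)) -> 2*tot < -13)
Before acc := r - 9: ((2*u = 2 -> u < 3*tot - 9) -> 2*tot < -13) and ((not (2*u = 2 -> u < 3*tot - 9)) -> 2*tot < -13)
Before tot := r - 9: ((2*u = 2 -> u < 3*r - 36) -> 2*r < 5) and ((not (2*u = 2 -> u < 3*r - 36)) -> 2*r < 5)
Answer: WP = ((2*u = 2 -> u < 3*r - 36) -> 2*r < 5) and ((not (2*u = 2 -> u < 3*r - 36)) -> 2*r < 5)


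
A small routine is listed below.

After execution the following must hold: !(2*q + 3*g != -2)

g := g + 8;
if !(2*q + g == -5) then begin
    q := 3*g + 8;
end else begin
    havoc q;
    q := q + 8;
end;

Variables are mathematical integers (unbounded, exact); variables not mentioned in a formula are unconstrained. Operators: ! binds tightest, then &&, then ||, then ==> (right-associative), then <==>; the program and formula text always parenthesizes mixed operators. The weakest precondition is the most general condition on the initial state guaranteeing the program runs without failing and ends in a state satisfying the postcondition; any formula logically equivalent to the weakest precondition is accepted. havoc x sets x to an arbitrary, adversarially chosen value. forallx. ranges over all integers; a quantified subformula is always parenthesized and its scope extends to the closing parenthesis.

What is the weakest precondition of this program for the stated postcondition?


Working backward. After the program, the postcondition !(2*q + 3*g != -2) must hold; in canonical form it is !(3*g + 2*q != -2).
Then branch requires !(9*g != -18); else branch requires forall q_1. (!(3*g + 2*q_1 != -18)).
Before the if: ((!(g + 2*q == -5)) ==> (!(9*g != -18))) && (g + 2*q == -5 ==> (forall q_1. (!(3*g + 2*q_1 != -18))))
Before g := g + 8: ((!(g + 2*q == -13)) ==> (!(9*g != -90))) && (g + 2*q == -13 ==> (forall q_1. (!(3*g + 2*q_1 != -42))))
Answer: WP = ((!(g + 2*q == -13)) ==> (!(9*g != -90))) && (g + 2*q == -13 ==> (forall q_1. (!(3*g + 2*q_1 != -42))))


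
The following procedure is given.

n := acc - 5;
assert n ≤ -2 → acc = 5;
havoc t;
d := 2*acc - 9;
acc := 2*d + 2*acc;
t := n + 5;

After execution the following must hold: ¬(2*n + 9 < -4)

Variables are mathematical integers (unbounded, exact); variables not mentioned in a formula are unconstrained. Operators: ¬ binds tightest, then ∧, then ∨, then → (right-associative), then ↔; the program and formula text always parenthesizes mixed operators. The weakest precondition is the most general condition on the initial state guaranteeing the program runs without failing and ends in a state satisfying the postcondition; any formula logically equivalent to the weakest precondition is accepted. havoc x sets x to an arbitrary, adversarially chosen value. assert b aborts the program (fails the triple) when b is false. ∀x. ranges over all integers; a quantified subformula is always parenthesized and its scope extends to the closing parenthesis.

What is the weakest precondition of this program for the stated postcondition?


Working backward. After the program, the postcondition ¬(2*n + 9 < -4) must hold; in canonical form it is ¬(2*n < -13).
Before t := n + 5: ¬(2*n < -13)
Before acc := 2*d + 2*acc: ¬(2*n < -13)
Before d := 2*acc - 9: ¬(2*n < -13)
Before havoc t: ¬(2*n < -13)
Before assert n ≤ -2 → acc = 5: (n ≤ -2 → acc = 5) ∧ (¬(2*n < -13))
Before n := acc - 5: (acc ≤ 3 → acc = 5) ∧ (¬(2*acc < -3))
Answer: WP = (acc ≤ 3 → acc = 5) ∧ (¬(2*acc < -3))


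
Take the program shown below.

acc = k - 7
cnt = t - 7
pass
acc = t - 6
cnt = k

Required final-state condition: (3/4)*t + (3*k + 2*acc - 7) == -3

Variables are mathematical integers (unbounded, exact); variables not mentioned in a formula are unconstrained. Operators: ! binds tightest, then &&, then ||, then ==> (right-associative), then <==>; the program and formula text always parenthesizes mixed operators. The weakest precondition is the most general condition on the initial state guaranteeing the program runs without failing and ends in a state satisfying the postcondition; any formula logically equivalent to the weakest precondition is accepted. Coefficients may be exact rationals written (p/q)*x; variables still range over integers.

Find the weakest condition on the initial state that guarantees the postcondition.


Working backward. After the program, the postcondition (3/4)*t + (3*k + 2*acc - 7) == -3 must hold; in canonical form it is 2*acc + 3*k + (3/4)*t == 4.
Before cnt := k: 2*acc + 3*k + (3/4)*t == 4
Before acc := t - 6: 3*k + (11/4)*t == 16
Before skip: 3*k + (11/4)*t == 16
Before cnt := t - 7: 3*k + (11/4)*t == 16
Before acc := k - 7: 3*k + (11/4)*t == 16
Answer: WP = 3*k + (11/4)*t == 16


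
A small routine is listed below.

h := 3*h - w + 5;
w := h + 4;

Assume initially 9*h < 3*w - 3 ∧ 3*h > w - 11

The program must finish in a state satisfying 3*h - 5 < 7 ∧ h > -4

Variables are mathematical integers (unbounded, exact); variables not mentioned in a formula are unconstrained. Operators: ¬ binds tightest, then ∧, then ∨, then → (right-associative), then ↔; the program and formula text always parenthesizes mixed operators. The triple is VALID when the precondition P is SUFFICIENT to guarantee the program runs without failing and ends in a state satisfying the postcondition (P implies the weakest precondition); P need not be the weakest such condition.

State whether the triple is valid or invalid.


Working backward. After the program, the postcondition 3*h - 5 < 7 ∧ h > -4 must hold; in canonical form it is 3*h < 12 ∧ h > -4.
Before w := h + 4: 3*h < 12 ∧ h > -4
Before h := 3*h - w + 5: 9*h < 3*w - 3 ∧ 3*h > w - 9
The weakest precondition is 9*h < 3*w - 3 ∧ 3*h > w - 9.
Check whether 9*h < 3*w - 3 ∧ 3*h > w - 11 implies it.
Countermodel: at the initial state h = 0, w = 9, the precondition holds but the weakest precondition fails.
Answer: invalid


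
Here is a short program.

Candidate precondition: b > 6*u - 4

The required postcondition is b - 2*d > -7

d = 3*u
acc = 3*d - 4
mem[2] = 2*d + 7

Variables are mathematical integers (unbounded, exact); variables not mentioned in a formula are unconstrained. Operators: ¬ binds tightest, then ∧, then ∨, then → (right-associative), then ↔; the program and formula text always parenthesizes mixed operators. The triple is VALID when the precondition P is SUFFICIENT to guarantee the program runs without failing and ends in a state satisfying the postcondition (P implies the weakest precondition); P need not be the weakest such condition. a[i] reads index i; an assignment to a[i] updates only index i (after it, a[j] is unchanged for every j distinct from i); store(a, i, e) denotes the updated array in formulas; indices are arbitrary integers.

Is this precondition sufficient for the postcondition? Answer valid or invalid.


Working backward. After the program, the postcondition b - 2*d > -7 must hold; in canonical form it is b > 2*d - 7.
Before mem[2] := 2*d + 7: b > 2*d - 7
Before acc := 3*d - 4: b > 2*d - 7
Before d := 3*u: b > 6*u - 7
The weakest precondition is b > 6*u - 7.
Check whether b > 6*u - 4 implies it.
Every state satisfying the precondition satisfies the weakest precondition: the implication holds.
Answer: valid


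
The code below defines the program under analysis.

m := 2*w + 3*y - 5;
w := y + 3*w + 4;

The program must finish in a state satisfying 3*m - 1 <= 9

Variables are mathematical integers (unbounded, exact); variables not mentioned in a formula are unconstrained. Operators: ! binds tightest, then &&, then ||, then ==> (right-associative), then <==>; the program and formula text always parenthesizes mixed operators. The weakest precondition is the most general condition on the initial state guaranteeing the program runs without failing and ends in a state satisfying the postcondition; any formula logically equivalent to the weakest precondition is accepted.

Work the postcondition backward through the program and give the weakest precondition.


Working backward. After the program, the postcondition 3*m - 1 <= 9 must hold; in canonical form it is 3*m <= 10.
Before w := y + 3*w + 4: 3*m <= 10
Before m := 2*w + 3*y - 5: 6*w + 9*y <= 25
Answer: WP = 6*w + 9*y <= 25


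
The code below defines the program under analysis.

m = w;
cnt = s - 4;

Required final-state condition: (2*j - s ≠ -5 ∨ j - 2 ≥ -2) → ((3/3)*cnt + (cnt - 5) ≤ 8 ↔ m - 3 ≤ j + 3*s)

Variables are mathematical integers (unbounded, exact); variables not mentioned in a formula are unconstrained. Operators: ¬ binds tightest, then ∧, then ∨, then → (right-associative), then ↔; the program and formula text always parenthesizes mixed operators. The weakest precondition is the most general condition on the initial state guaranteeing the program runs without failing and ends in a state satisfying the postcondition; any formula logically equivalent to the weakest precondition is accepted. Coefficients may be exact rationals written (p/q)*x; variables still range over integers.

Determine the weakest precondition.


Working backward. After the program, the postcondition (2*j - s ≠ -5 ∨ j - 2 ≥ -2) → ((3/3)*cnt + (cnt - 5) ≤ 8 ↔ m - 3 ≤ j + 3*s) must hold; in canonical form it is (2*j ≠ s - 5 ∨ j ≥ 0) → (2*cnt ≤ 13 ↔ m ≤ j + 3*s + 3).
Before cnt := s - 4: (2*j ≠ s - 5 ∨ j ≥ 0) → (2*s ≤ 21 ↔ m ≤ j + 3*s + 3)
Before m := w: (2*j ≠ s - 5 ∨ j ≥ 0) → (2*s ≤ 21 ↔ w ≤ j + 3*s + 3)
Answer: WP = (2*j ≠ s - 5 ∨ j ≥ 0) → (2*s ≤ 21 ↔ w ≤ j + 3*s + 3)


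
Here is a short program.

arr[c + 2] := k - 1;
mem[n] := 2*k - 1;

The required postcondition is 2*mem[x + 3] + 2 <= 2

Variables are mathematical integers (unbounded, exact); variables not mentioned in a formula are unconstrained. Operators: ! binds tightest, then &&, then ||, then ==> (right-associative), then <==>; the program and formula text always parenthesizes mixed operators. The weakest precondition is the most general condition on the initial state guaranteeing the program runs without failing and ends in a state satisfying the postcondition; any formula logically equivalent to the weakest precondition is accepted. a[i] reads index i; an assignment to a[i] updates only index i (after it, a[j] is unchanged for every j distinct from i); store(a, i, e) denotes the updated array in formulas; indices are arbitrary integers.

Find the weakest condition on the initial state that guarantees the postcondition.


Working backward. After the program, the postcondition 2*mem[x + 3] + 2 <= 2 must hold; in canonical form it is 2*mem[x + 3] <= 0.
Before mem[n] := 2*k - 1: 2*store(mem, n, 2*k - 1)[x + 3] <= 0
Before arr[c + 2] := k - 1: 2*store(mem, n, 2*k - 1)[x + 3] <= 0
Answer: WP = 2*store(mem, n, 2*k - 1)[x + 3] <= 0


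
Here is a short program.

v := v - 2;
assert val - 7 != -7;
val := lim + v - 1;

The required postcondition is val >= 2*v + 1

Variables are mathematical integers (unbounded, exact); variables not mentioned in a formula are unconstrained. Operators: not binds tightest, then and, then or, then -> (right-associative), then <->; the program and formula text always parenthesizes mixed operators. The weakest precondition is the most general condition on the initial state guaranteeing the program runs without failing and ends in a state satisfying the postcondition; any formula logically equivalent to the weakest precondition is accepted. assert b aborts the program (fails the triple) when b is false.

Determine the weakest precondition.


Working backward. After the program, val >= 2*v + 1 must hold.
Before val := lim + v - 1: lim >= v + 2
Before assert val - 7 != -7: val != 0 and lim >= v + 2
Before v := v - 2: val != 0 and lim >= v
Answer: WP = val != 0 and lim >= v


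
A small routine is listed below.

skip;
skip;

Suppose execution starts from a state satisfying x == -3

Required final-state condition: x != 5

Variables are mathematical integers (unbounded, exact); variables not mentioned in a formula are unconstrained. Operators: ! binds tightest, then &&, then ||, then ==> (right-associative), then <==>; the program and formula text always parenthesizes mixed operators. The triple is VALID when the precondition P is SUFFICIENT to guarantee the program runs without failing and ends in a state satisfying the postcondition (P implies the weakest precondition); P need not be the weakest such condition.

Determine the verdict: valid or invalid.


Working backward. After the program, x != 5 must hold.
Before skip: x != 5
Before skip: x != 5
The weakest precondition is x != 5.
Check whether x == -3 implies it.
Every state satisfying the precondition satisfies the weakest precondition: the implication holds.
Answer: valid


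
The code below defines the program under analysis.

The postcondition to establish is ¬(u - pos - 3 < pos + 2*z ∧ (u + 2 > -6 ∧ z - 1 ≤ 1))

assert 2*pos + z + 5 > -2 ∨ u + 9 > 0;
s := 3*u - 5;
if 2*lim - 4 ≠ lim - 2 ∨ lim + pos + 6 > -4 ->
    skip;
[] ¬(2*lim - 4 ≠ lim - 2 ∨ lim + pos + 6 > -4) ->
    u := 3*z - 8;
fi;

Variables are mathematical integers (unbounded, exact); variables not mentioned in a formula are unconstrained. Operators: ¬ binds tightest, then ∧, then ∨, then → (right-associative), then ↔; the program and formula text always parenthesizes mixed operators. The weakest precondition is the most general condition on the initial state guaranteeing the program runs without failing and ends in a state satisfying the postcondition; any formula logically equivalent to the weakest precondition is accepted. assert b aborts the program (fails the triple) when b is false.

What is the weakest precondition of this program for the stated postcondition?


Working backward. After the program, the postcondition ¬(u - pos - 3 < pos + 2*z ∧ (u + 2 > -6 ∧ z - 1 ≤ 1)) must hold; in canonical form it is ¬(u < 2*pos + 2*z + 3 ∧ u > -8 ∧ z ≤ 2).
Then branch requires ¬(u < 2*pos + 2*z + 3 ∧ u > -8 ∧ z ≤ 2); else branch requires ¬(z < 2*pos + 11 ∧ 3*z > 0 ∧ z ≤ 2).
Before the if: ((lim ≠ 2 ∨ lim + pos > -10) → (¬(u < 2*pos + 2*z + 3 ∧ u > -8 ∧ z ≤ 2))) ∧ ((¬(lim ≠ 2 ∨ lim + pos > -10)) → (¬(z < 2*pos + 11 ∧ 3*z > 0 ∧ z ≤ 2)))
Before s := 3*u - 5: ((lim ≠ 2 ∨ lim + pos > -10) → (¬(u < 2*pos + 2*z + 3 ∧ u > -8 ∧ z ≤ 2))) ∧ ((¬(lim ≠ 2 ∨ lim + pos > -10)) → (¬(z < 2*pos + 11 ∧ 3*z > 0 ∧ z ≤ 2)))
Before assert 2*pos + z + 5 > -2 ∨ u + 9 > 0: (2*pos + z > -7 ∨ u > -9) ∧ ((lim ≠ 2 ∨ lim + pos > -10) → (¬(u < 2*pos + 2*z + 3 ∧ u > -8 ∧ z ≤ 2))) ∧ ((¬(lim ≠ 2 ∨ lim + pos > -10)) → (¬(z < 2*pos + 11 ∧ 3*z > 0 ∧ z ≤ 2)))
Answer: WP = (2*pos + z > -7 ∨ u > -9) ∧ ((lim ≠ 2 ∨ lim + pos > -10) → (¬(u < 2*pos + 2*z + 3 ∧ u > -8 ∧ z ≤ 2))) ∧ ((¬(lim ≠ 2 ∨ lim + pos > -10)) → (¬(z < 2*pos + 11 ∧ 3*z > 0 ∧ z ≤ 2)))


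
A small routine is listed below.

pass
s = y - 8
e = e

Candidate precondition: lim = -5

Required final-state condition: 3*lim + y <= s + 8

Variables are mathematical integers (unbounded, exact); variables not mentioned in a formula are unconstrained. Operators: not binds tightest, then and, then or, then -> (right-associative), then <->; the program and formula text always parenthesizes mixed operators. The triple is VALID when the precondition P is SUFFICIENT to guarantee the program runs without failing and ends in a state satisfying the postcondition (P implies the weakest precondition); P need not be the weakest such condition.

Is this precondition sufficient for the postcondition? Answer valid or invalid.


Working backward. After the program, 3*lim + y <= s + 8 must hold.
Before e := e: 3*lim + y <= s + 8
Before s := y - 8: 3*lim <= 0
Before skip: 3*lim <= 0
The weakest precondition is 3*lim <= 0.
Check whether lim = -5 implies it.
Every state satisfying the precondition satisfies the weakest precondition: the implication holds.
Answer: valid


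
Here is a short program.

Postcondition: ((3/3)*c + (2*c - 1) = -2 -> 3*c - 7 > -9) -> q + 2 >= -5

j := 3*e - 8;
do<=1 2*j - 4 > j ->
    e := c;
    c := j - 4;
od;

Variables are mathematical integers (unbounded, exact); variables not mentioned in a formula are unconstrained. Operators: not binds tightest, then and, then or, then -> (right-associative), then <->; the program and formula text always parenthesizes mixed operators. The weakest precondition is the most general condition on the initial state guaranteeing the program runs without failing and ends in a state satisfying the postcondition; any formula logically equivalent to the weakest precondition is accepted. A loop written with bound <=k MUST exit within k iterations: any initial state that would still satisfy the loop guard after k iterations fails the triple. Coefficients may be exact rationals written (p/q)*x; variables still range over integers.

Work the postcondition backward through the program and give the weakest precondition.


Working backward. After the program, the postcondition ((3/3)*c + (2*c - 1) = -2 -> 3*c - 7 > -9) -> q + 2 >= -5 must hold; in canonical form it is (3*c = -1 -> 3*c > -2) -> q >= -7.
Before the loop (bound <=1), unroll the exhaustion recursion (WP_0 = exit-now case; WP_j = one more guarded iteration, up to j = 1):
  WP_0: (not (j > 4)) and ((3*c = -1 -> 3*c > -2) -> q >= -7)
  WP_1: (j > 4 -> ((not (j > 4)) and ((3*j = 11 -> 3*j > 10) -> q >= -7))) and ((not (j > 4)) -> ((3*c = -1 -> 3*c > -2) -> q >= -7))
So before the loop: (j > 4 -> ((not (j > 4)) and ((3*j = 11 -> 3*j > 10) -> q >= -7))) and ((not (j > 4)) -> ((3*c = -1 -> 3*c > -2) -> q >= -7))
Before j := 3*e - 8: (3*e > 12 -> ((not (3*e > 12)) and ((9*e = 35 -> 9*e > 34) -> q >= -7))) and ((not (3*e > 12)) -> ((3*c = -1 -> 3*c > -2) -> q >= -7))
Answer: WP = (3*e > 12 -> ((not (3*e > 12)) and ((9*e = 35 -> 9*e > 34) -> q >= -7))) and ((not (3*e > 12)) -> ((3*c = -1 -> 3*c > -2) -> q >= -7))
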